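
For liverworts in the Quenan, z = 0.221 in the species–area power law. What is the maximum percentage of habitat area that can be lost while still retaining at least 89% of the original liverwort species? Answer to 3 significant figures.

41.0%

Need (A_new/A_old)^0.221 = 0.89, so A_new/A_old = 0.89^(1/0.221) = 0.89^4.525
ln(A_new/A_old) = ln 0.89 / 0.221 = -0.1165 / 0.221 = -0.5273
A_new/A_old = e^-0.5273 ≈ 0.5902
Fraction that can be lost = 1 − 0.5902 = 0.4098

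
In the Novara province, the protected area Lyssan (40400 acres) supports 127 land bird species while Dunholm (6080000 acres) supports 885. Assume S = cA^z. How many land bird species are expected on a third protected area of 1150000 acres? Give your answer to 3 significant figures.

464

z = ln(885/127) / ln(6080000/40400) = 1.9414 / 5.0139 = 0.3872
c = 127 / 40400^0.3872 = 127 / 60.76 = 2.09
S₃ = 2.09 × 1150000^0.3872 = 2.09 × 222.2 ≈ 464.4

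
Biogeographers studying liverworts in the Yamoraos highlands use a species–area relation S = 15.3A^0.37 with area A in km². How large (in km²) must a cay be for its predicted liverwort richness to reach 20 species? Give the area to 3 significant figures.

20 = 15.3 × A^0.37  ⇒  A^0.37 = 20/15.3 = 1.307
ln A = ln(1.307) / 0.37 = 0.2679 / 0.37 = 0.7240
A = e^0.7240 ≈ 2.063 km²

2.06 km²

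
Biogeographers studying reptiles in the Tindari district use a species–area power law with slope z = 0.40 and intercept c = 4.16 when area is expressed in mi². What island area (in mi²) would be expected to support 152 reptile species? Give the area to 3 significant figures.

152 = 4.16 × A^0.4  ⇒  A^0.4 = 152/4.16 = 36.54
ln A = ln(36.54) / 0.4 = 3.5984 / 0.4 = 8.9959
A = e^8.9959 ≈ 8070 mi²

8070 mi²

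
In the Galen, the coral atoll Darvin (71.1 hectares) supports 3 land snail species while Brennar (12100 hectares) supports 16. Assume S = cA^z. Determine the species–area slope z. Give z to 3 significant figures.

Taking logs: ln S = ln c + z ln A, so z = (ln S₂ − ln S₁)/(ln A₂ − ln A₁).
z = ln(16/3) / ln(12100/71.1) = ln(5.333) / ln(170.2) = 1.6740 / 5.1369 = 0.3259

0.326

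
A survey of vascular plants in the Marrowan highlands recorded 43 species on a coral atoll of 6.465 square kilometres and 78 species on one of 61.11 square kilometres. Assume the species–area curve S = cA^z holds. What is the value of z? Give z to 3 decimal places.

Taking logs: ln S = ln c + z ln A, so z = (ln S₂ − ln S₁)/(ln A₂ − ln A₁).
z = ln(78/43) / ln(61.11/6.465) = ln(1.814) / ln(9.452) = 0.5955 / 2.2463 = 0.2651

0.265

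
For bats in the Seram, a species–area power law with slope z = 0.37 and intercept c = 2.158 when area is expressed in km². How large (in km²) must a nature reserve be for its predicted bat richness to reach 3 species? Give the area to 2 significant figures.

2.4 km²

3 = 2.158 × A^0.37  ⇒  A^0.37 = 3/2.158 = 1.39
ln A = ln(1.39) / 0.37 = 0.3294 / 0.37 = 0.8904
A = e^0.8904 ≈ 2.436 km²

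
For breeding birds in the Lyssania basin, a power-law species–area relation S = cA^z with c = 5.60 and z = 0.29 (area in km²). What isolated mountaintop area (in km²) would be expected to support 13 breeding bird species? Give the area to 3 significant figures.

13 = 5.6 × A^0.29  ⇒  A^0.29 = 13/5.6 = 2.321
ln A = ln(2.321) / 0.29 = 0.8422 / 0.29 = 2.9041
A = e^2.9041 ≈ 18.25 km²

18.2 km²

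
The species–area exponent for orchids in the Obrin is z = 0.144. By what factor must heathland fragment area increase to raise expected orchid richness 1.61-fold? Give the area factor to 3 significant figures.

(A₂/A₁)^0.144 = 1.61, so A₂/A₁ = 1.61^(1/0.144) = 1.61^6.944
ln(A₂/A₁) = ln 1.61 / 0.144 = 0.4762 / 0.144 = 3.3072
A₂/A₁ = e^3.3072 ≈ 27.31

27.3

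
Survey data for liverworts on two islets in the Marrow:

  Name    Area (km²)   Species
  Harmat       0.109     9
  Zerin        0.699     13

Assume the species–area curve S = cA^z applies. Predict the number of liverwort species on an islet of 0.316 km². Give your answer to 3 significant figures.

z = ln(13/9) / ln(0.699/0.109) = 0.3677 / 1.8583 = 0.1979
c = 9 / 0.109^0.1979 = 9 / 0.6449 = 13.95
S₃ = 13.95 × 0.316^0.1979 = 13.95 × 0.7962 ≈ 11.11

11.1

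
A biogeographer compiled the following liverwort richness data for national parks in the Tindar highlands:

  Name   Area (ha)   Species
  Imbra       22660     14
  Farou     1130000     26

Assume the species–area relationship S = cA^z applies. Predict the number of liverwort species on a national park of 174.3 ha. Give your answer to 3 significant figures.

z = ln(26/14) / ln(1130000/22660) = 0.6190 / 3.9094 = 0.1583
c = 14 / 22660^0.1583 = 14 / 4.894 = 2.861
S₃ = 2.861 × 174.3^0.1583 = 2.861 × 2.264 ≈ 6.477

6.48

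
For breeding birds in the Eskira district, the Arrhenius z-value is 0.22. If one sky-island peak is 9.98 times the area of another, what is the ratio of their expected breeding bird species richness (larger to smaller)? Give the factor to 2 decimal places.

S₂/S₁ = (A₂/A₁)^z = 9.98^0.22
ln(S₂/S₁) = 0.22 × ln 9.98 = 0.22 × 2.3006 = 0.5061
S₂/S₁ = e^0.5061 ≈ 1.659

1.66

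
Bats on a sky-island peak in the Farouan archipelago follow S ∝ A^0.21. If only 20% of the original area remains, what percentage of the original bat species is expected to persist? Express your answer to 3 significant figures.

71.3%

S_new/S_old = (A_new/A_old)^z = 0.2^0.21
= exp(0.21 × ln 0.2) = exp(0.21 × -1.6094) = exp(-0.3380) ≈ 0.7132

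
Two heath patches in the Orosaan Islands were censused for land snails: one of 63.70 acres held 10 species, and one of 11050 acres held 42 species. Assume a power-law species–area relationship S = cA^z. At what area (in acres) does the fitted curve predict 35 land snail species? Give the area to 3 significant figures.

z = ln(42/10) / ln(11050/63.7) = 1.4351 / 5.1560 = 0.2783
c = 10 / 63.7^0.2783 = 10 / 3.178 = 3.147
A = (35/3.147)^(1/0.2783) ⇒ ln A = ln(11.12)/0.2783 = 8.6551
A = e^8.6551 ≈ 5740 acres

5740 acres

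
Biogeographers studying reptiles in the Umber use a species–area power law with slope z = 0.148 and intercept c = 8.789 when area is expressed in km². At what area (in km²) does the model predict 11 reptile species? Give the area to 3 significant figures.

4.55 km²

11 = 8.789 × A^0.148  ⇒  A^0.148 = 11/8.789 = 1.252
ln A = ln(1.252) / 0.148 = 0.2244 / 0.148 = 1.5162
A = e^1.5162 ≈ 4.555 km²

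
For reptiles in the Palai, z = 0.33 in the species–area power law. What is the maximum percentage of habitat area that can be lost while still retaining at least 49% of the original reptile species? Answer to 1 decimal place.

Need (A_new/A_old)^0.33 = 0.49, so A_new/A_old = 0.49^(1/0.33) = 0.49^3.03
ln(A_new/A_old) = ln 0.49 / 0.33 = -0.7133 / 0.33 = -2.1617
A_new/A_old = e^-2.1617 ≈ 0.1151
Fraction that can be lost = 1 − 0.1151 = 0.8849

88.5%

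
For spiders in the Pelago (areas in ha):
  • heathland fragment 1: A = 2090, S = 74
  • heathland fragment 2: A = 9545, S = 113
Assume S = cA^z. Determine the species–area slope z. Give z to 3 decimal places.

0.279

Taking logs: ln S = ln c + z ln A, so z = (ln S₂ − ln S₁)/(ln A₂ − ln A₁).
z = ln(113/74) / ln(9545/2090) = ln(1.527) / ln(4.567) = 0.4233 / 1.5189 = 0.2787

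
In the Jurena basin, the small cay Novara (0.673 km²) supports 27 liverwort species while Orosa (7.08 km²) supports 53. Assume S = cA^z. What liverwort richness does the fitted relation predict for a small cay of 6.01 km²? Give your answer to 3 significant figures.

50.6

z = ln(53/27) / ln(7.08/0.673) = 0.6745 / 2.3533 = 0.2866
c = 27 / 0.673^0.2866 = 27 / 0.8927 = 30.25
S₃ = 30.25 × 6.01^0.2866 = 30.25 × 1.672 ≈ 50.57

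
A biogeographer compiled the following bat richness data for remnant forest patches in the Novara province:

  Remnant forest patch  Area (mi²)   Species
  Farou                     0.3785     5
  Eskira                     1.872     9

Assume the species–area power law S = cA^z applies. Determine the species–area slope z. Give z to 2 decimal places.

Taking logs: ln S = ln c + z ln A, so z = (ln S₂ − ln S₁)/(ln A₂ − ln A₁).
z = ln(9/5) / ln(1.872/0.3785) = ln(1.8) / ln(4.946) = 0.5878 / 1.5985 = 0.3677

0.37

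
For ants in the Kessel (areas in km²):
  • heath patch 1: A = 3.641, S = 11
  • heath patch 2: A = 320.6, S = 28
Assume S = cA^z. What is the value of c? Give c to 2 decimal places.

8.40

z = ln(S₂/S₁) / ln(A₂/A₁) = ln(28/11) / ln(320.6/3.641) = 0.9343 / 4.4779 = 0.2086
c = S₁ / A₁^z = 11 / 3.641^0.2086 = 11 / 1.309 = 8.4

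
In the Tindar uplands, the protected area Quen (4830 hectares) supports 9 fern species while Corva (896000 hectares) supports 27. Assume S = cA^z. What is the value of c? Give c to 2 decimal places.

1.51

z = ln(S₂/S₁) / ln(A₂/A₁) = ln(27/9) / ln(896000/4830) = 1.0986 / 5.2231 = 0.2103
c = S₁ / A₁^z = 9 / 4830^0.2103 = 9 / 5.955 = 1.511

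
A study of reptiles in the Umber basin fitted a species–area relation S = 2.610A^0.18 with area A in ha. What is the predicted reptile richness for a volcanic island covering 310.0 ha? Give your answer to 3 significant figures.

7.33

S = 2.61 × 310^0.18
ln S = ln 2.61 + 0.18 × ln 310 = 0.9594 + 0.18 × 5.7366 = 1.9919
S = e^1.9919 ≈ 7.33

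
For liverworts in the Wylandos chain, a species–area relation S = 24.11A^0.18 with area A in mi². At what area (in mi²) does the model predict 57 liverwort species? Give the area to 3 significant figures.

57 = 24.11 × A^0.18  ⇒  A^0.18 = 57/24.11 = 2.364
ln A = ln(2.364) / 0.18 = 0.8604 / 0.18 = 4.7801
A = e^4.7801 ≈ 119.1 mi²

119 mi²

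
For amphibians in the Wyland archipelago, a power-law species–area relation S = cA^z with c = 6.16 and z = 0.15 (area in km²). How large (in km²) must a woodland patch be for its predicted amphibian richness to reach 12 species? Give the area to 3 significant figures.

12 = 6.16 × A^0.15  ⇒  A^0.15 = 12/6.16 = 1.948
ln A = ln(1.948) / 0.15 = 0.6668 / 0.15 = 4.4455
A = e^4.4455 ≈ 85.25 km²

85.2 km²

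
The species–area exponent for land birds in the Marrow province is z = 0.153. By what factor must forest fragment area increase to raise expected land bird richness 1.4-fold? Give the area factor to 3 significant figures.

(A₂/A₁)^0.153 = 1.4, so A₂/A₁ = 1.4^(1/0.153) = 1.4^6.536
ln(A₂/A₁) = ln 1.4 / 0.153 = 0.3365 / 0.153 = 2.1992
A₂/A₁ = e^2.1992 ≈ 9.017

9.02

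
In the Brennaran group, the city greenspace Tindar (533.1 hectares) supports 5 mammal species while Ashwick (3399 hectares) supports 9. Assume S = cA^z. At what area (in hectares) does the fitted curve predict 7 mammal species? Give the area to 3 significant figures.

1540 hectares

z = ln(9/5) / ln(3399/533.1) = 0.5878 / 1.8525 = 0.3173
c = 5 / 533.1^0.3173 = 5 / 7.331 = 0.682
A = (7/0.682)^(1/0.3173) ⇒ ln A = ln(10.26)/0.3173 = 7.3392
A = e^7.3392 ≈ 1539 hectares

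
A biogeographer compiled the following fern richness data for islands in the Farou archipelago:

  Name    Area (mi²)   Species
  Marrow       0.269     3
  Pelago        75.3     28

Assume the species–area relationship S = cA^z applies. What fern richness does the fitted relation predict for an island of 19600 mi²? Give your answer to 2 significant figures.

250

z = ln(28/3) / ln(75.3/0.269) = 2.2336 / 5.6345 = 0.3964
c = 3 / 0.269^0.3964 = 3 / 0.5942 = 5.049
S₃ = 5.049 × 19600^0.3964 = 5.049 × 50.29 ≈ 253.9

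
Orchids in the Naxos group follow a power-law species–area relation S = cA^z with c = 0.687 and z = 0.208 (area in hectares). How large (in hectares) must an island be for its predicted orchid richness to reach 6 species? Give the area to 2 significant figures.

6 = 0.687 × A^0.208  ⇒  A^0.208 = 6/0.687 = 8.734
ln A = ln(8.734) / 0.208 = 2.1672 / 0.208 = 10.4191
A = e^10.4191 ≈ 33495 hectares

33000 hectares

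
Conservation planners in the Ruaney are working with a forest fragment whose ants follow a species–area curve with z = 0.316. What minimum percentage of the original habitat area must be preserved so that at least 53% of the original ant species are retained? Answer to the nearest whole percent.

13%

Need (A_new/A_old)^0.316 = 0.53, so A_new/A_old = 0.53^(1/0.316) = 0.53^3.165
ln(A_new/A_old) = ln 0.53 / 0.316 = -0.6349 / 0.316 = -2.0091
A_new/A_old = e^-2.0091 ≈ 0.1341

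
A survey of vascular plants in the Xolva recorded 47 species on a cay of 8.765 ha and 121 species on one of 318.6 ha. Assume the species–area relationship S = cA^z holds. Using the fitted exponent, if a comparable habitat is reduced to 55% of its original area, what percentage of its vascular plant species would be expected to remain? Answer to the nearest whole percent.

85%

z = ln(121/47) / ln(318.6/8.765) = 0.9456 / 3.5932 = 0.2632
S_new/S_old = (A_new/A_old)^z = 0.55^0.2632 = exp(0.2632 × -0.5978) = 0.8544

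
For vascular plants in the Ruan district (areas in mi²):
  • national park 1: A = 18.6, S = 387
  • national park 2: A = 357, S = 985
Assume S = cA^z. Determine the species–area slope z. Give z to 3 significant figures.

Taking logs: ln S = ln c + z ln A, so z = (ln S₂ − ln S₁)/(ln A₂ − ln A₁).
z = ln(985/387) / ln(357/18.6) = ln(2.545) / ln(19.19) = 0.9342 / 2.9546 = 0.3162

0.316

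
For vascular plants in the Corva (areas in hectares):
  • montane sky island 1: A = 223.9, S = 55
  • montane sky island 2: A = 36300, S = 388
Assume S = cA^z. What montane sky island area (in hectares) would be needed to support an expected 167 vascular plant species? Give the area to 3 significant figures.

4040 hectares

z = ln(388/55) / ln(36300/223.9) = 1.9537 / 5.0884 = 0.3839
c = 55 / 223.9^0.3839 = 55 / 7.985 = 6.888
A = (167/6.888)^(1/0.3839) ⇒ ln A = ln(24.25)/0.3839 = 8.3039
A = e^8.3039 ≈ 4040 hectares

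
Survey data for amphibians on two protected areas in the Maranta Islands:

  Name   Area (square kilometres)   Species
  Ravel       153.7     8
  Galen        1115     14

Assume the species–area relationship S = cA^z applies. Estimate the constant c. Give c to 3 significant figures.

z = ln(S₂/S₁) / ln(A₂/A₁) = ln(14/8) / ln(1115/153.7) = 0.5596 / 1.9816 = 0.2824
c = S₁ / A₁^z = 8 / 153.7^0.2824 = 8 / 4.145 = 1.93

1.93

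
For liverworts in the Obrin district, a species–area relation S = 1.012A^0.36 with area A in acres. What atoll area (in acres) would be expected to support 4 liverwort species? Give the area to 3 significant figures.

4 = 1.012 × A^0.36  ⇒  A^0.36 = 4/1.012 = 3.953
ln A = ln(3.953) / 0.36 = 1.3744 / 0.36 = 3.8177
A = e^3.8177 ≈ 45.5 acres

45.5 acres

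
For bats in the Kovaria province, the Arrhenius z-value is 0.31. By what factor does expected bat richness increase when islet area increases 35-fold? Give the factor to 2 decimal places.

3.01

S₂/S₁ = (A₂/A₁)^z = 35^0.31
ln(S₂/S₁) = 0.31 × ln 35 = 0.31 × 3.5553 = 1.1022
S₂/S₁ = e^1.1022 ≈ 3.011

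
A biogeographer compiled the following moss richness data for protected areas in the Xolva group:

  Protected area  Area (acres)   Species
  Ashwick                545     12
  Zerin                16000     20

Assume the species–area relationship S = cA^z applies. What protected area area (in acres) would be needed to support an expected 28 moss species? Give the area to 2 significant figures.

150000 acres

z = ln(20/12) / ln(16000/545) = 0.5108 / 3.3796 = 0.1512
c = 12 / 545^0.1512 = 12 / 2.592 = 4.63
A = (28/4.63)^(1/0.1512) ⇒ ln A = ln(6.048)/0.1512 = 11.9064
A = e^11.9064 ≈ 148212 acres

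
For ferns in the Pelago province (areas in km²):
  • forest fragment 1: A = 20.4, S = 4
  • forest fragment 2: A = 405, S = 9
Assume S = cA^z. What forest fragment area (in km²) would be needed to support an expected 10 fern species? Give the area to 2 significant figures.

600 km²

z = ln(9/4) / ln(405/20.4) = 0.8109 / 2.9884 = 0.2714
c = 4 / 20.4^0.2714 = 4 / 2.267 = 1.765
A = (10/1.765)^(1/0.2714) ⇒ ln A = ln(5.667)/0.2714 = 6.3922
A = e^6.3922 ≈ 597.1 km²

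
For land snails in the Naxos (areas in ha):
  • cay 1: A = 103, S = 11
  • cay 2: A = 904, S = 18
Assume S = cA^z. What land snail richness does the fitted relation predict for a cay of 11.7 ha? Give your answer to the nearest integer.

z = ln(18/11) / ln(904/103) = 0.4925 / 2.1721 = 0.2267
c = 11 / 103^0.2267 = 11 / 2.86 = 3.846
S₃ = 3.846 × 11.7^0.2267 = 3.846 × 1.747 ≈ 6.718

7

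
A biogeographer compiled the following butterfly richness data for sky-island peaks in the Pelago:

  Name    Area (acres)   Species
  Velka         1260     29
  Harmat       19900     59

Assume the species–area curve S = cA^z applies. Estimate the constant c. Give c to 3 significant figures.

z = ln(S₂/S₁) / ln(A₂/A₁) = ln(59/29) / ln(19900/1260) = 0.7102 / 2.7596 = 0.2574
c = S₁ / A₁^z = 29 / 1260^0.2574 = 29 / 6.28 = 4.618

4.62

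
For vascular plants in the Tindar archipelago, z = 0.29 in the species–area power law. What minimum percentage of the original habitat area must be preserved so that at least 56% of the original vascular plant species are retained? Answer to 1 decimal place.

Need (A_new/A_old)^0.29 = 0.56, so A_new/A_old = 0.56^(1/0.29) = 0.56^3.448
ln(A_new/A_old) = ln 0.56 / 0.29 = -0.5798 / 0.29 = -1.9994
A_new/A_old = e^-1.9994 ≈ 0.1354

13.5%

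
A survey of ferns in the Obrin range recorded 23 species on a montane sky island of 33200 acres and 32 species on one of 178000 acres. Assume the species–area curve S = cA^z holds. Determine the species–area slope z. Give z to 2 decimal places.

Taking logs: ln S = ln c + z ln A, so z = (ln S₂ − ln S₁)/(ln A₂ − ln A₁).
z = ln(32/23) / ln(178000/33200) = ln(1.391) / ln(5.361) = 0.3302 / 1.6792 = 0.1967

0.20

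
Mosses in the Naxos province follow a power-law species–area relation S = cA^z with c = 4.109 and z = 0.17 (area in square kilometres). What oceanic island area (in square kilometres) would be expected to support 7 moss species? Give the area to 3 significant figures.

7 = 4.109 × A^0.17  ⇒  A^0.17 = 7/4.109 = 1.704
ln A = ln(1.704) / 0.17 = 0.5327 / 0.17 = 3.1337
A = e^3.1337 ≈ 22.96 square kilometres

23.0 square kilometres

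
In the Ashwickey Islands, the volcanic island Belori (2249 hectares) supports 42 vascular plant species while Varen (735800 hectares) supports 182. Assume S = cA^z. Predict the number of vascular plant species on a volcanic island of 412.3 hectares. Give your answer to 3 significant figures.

27.3

z = ln(182/42) / ln(735800/2249) = 1.4663 / 5.7905 = 0.2532
c = 42 / 2249^0.2532 = 42 / 7.06 = 5.949
S₃ = 5.949 × 412.3^0.2532 = 5.949 × 4.595 ≈ 27.33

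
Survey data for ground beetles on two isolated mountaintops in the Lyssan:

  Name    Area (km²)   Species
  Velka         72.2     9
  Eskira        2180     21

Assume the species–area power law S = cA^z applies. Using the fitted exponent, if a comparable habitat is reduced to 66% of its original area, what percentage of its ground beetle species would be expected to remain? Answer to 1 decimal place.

90.2%

z = ln(21/9) / ln(2180/72.2) = 0.8473 / 3.4076 = 0.2486
S_new/S_old = (A_new/A_old)^z = 0.66^0.2486 = exp(0.2486 × -0.4155) = 0.9018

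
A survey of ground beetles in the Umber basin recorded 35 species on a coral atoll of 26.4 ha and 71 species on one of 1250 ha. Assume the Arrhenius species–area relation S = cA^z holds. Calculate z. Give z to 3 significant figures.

Taking logs: ln S = ln c + z ln A, so z = (ln S₂ − ln S₁)/(ln A₂ − ln A₁).
z = ln(71/35) / ln(1250/26.4) = ln(2.029) / ln(47.35) = 0.7073 / 3.8575 = 0.1834

0.183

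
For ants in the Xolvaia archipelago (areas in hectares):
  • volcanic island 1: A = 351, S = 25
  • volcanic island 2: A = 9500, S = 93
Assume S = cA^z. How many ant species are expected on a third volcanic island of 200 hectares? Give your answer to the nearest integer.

20

z = ln(93/25) / ln(9500/351) = 1.3137 / 3.2983 = 0.3983
c = 25 / 351^0.3983 = 25 / 10.32 = 2.422
S₃ = 2.422 × 200^0.3983 = 2.422 × 8.251 ≈ 19.98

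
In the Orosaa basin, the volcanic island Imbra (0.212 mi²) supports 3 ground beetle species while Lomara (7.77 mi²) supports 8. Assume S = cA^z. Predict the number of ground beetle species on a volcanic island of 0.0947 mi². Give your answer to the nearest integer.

2

z = ln(8/3) / ln(7.77/0.212) = 0.9808 / 3.6014 = 0.2723
c = 3 / 0.212^0.2723 = 3 / 0.6554 = 4.577
S₃ = 4.577 × 0.0947^0.2723 = 4.577 × 0.5263 ≈ 2.409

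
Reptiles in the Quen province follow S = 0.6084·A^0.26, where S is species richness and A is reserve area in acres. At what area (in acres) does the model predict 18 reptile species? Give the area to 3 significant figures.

455000 acres

18 = 0.6084 × A^0.26  ⇒  A^0.26 = 18/0.6084 = 29.59
ln A = ln(29.59) / 0.26 = 3.3873 / 0.26 = 13.0281
A = e^13.0281 ≈ 455001 acres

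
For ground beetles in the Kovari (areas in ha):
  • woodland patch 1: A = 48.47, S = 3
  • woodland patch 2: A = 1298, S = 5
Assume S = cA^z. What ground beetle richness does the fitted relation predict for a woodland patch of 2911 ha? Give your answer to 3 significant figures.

z = ln(5/3) / ln(1298/48.47) = 0.5108 / 3.2876 = 0.1554
c = 3 / 48.47^0.1554 = 3 / 1.828 = 1.641
S₃ = 1.641 × 2911^0.1554 = 1.641 × 3.453 ≈ 5.669

5.67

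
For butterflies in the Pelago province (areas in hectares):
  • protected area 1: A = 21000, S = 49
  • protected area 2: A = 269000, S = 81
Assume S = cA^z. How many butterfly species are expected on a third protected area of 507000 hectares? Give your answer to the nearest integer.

92

z = ln(81/49) / ln(269000/21000) = 0.5026 / 2.5502 = 0.1971
c = 49 / 21000^0.1971 = 49 / 7.11 = 6.891
S₃ = 6.891 × 507000^0.1971 = 6.891 × 13.32 ≈ 91.78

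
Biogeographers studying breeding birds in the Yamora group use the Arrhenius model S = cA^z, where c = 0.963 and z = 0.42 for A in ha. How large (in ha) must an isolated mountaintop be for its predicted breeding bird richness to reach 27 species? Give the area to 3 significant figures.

2800 ha

27 = 0.963 × A^0.42  ⇒  A^0.42 = 27/0.963 = 28.04
ln A = ln(28.04) / 0.42 = 3.3335 / 0.42 = 7.9370
A = e^7.9370 ≈ 2799 ha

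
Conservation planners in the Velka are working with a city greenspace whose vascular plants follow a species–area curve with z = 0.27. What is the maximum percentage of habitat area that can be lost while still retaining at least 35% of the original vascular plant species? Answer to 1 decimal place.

98.0%

Need (A_new/A_old)^0.27 = 0.35, so A_new/A_old = 0.35^(1/0.27) = 0.35^3.704
ln(A_new/A_old) = ln 0.35 / 0.27 = -1.0498 / 0.27 = -3.8882
A_new/A_old = e^-3.8882 ≈ 0.02048
Fraction that can be lost = 1 − 0.02048 = 0.9795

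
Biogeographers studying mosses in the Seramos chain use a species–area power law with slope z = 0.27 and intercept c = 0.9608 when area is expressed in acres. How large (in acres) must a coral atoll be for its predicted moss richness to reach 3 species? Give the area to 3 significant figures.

67.8 acres

3 = 0.9608 × A^0.27  ⇒  A^0.27 = 3/0.9608 = 3.122
ln A = ln(3.122) / 0.27 = 1.1386 / 0.27 = 4.2170
A = e^4.2170 ≈ 67.83 acres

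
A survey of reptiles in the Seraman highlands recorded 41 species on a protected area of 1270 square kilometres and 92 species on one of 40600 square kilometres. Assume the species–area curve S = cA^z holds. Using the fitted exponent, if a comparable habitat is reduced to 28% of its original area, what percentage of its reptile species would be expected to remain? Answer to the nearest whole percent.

74%

z = ln(92/41) / ln(40600/1270) = 0.8082 / 3.4648 = 0.2333
S_new/S_old = (A_new/A_old)^z = 0.28^0.2333 = exp(0.2333 × -1.2730) = 0.7431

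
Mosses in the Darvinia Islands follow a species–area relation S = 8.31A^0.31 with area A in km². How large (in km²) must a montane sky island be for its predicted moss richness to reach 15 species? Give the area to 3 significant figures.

6.72 km²

15 = 8.31 × A^0.31  ⇒  A^0.31 = 15/8.31 = 1.805
ln A = ln(1.805) / 0.31 = 0.5906 / 0.31 = 1.9051
A = e^1.9051 ≈ 6.72 km²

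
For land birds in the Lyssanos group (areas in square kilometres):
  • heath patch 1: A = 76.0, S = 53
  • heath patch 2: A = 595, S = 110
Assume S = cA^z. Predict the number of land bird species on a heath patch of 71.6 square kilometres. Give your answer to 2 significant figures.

52

z = ln(110/53) / ln(595/76) = 0.7302 / 2.0578 = 0.3548
c = 53 / 76^0.3548 = 53 / 4.649 = 11.4
S₃ = 11.4 × 71.6^0.3548 = 11.4 × 4.552 ≈ 51.89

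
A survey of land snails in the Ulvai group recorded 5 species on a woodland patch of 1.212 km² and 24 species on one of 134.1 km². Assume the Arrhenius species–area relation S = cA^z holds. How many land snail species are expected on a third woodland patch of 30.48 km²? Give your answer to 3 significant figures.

14.6

z = ln(24/5) / ln(134.1/1.212) = 1.5686 / 4.7063 = 0.3333
c = 5 / 1.212^0.3333 = 5 / 1.066 = 4.69
S₃ = 4.69 × 30.48^0.3333 = 4.69 × 3.123 ≈ 14.65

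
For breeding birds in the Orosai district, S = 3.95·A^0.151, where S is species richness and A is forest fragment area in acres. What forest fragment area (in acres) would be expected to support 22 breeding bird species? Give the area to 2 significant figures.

22 = 3.95 × A^0.151  ⇒  A^0.151 = 22/3.95 = 5.57
ln A = ln(5.57) / 0.151 = 1.7173 / 0.151 = 11.3730
A = e^11.3730 ≈ 86945 acres

87000 acres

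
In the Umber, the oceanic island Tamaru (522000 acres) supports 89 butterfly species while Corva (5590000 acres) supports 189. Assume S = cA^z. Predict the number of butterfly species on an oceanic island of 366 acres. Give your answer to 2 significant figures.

z = ln(189/89) / ln(5590000/522000) = 0.7531 / 2.3711 = 0.3176
c = 89 / 522000^0.3176 = 89 / 65.48 = 1.359
S₃ = 1.359 × 366^0.3176 = 1.359 × 6.52 ≈ 8.862

8.9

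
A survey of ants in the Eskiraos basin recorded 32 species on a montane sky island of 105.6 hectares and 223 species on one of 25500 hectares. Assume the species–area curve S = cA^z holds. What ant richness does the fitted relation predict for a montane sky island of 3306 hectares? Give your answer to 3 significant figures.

z = ln(223/32) / ln(25500/105.6) = 1.9414 / 5.4868 = 0.3538
c = 32 / 105.6^0.3538 = 32 / 5.201 = 6.153
S₃ = 6.153 × 3306^0.3538 = 6.153 × 17.59 ≈ 108.2

108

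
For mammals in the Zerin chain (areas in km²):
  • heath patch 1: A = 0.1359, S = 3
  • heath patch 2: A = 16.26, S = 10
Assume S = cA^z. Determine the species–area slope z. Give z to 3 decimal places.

0.252

Taking logs: ln S = ln c + z ln A, so z = (ln S₂ − ln S₁)/(ln A₂ − ln A₁).
z = ln(10/3) / ln(16.26/0.1359) = ln(3.333) / ln(119.6) = 1.2040 / 4.7845 = 0.2516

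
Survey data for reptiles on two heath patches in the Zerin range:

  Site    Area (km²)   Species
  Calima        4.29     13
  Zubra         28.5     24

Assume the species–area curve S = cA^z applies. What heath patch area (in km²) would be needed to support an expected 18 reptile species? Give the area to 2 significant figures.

12 km²

z = ln(24/13) / ln(28.5/4.29) = 0.6131 / 1.8936 = 0.3238
c = 13 / 4.29^0.3238 = 13 / 1.602 = 8.113
A = (18/8.113)^(1/0.3238) ⇒ ln A = ln(2.219)/0.3238 = 2.4614
A = e^2.4614 ≈ 11.72 km²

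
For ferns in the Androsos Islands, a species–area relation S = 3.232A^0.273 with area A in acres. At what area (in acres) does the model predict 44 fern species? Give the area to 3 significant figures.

44 = 3.232 × A^0.273  ⇒  A^0.273 = 44/3.232 = 13.61
ln A = ln(13.61) / 0.273 = 2.6111 / 0.273 = 9.5644
A = e^9.5644 ≈ 14249 acres

14200 acres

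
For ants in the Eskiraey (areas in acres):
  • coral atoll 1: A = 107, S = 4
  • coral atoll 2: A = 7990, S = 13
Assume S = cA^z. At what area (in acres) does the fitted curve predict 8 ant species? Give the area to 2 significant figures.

1400 acres

z = ln(13/4) / ln(7990/107) = 1.1787 / 4.3131 = 0.2733
c = 4 / 107^0.2733 = 4 / 3.586 = 1.116
A = (8/1.116)^(1/0.2733) ⇒ ln A = ln(7.171)/0.2733 = 7.2093
A = e^7.2093 ≈ 1352 acres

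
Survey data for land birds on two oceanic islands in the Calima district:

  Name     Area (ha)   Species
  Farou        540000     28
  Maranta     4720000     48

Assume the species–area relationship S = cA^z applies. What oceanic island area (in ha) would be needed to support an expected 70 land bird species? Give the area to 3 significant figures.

21500000 ha

z = ln(48/28) / ln(4720000/540000) = 0.5390 / 2.1680 = 0.2486
c = 28 / 540000^0.2486 = 28 / 26.62 = 1.052
A = (70/1.052)^(1/0.2486) ⇒ ln A = ln(66.54)/0.2486 = 16.8849
A = e^16.8849 ≈ 21528807 ha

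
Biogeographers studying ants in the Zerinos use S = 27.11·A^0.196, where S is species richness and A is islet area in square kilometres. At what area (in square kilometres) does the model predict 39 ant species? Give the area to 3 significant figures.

39 = 27.11 × A^0.196  ⇒  A^0.196 = 39/27.11 = 1.439
ln A = ln(1.439) / 0.196 = 0.3637 / 0.196 = 1.8554
A = e^1.8554 ≈ 6.394 square kilometres

6.39 square kilometres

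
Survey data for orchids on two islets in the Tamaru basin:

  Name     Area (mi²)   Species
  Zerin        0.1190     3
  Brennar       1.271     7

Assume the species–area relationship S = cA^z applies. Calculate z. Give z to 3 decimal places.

Taking logs: ln S = ln c + z ln A, so z = (ln S₂ − ln S₁)/(ln A₂ − ln A₁).
z = ln(7/3) / ln(1.271/0.119) = ln(2.333) / ln(10.68) = 0.8473 / 2.3684 = 0.3577

0.358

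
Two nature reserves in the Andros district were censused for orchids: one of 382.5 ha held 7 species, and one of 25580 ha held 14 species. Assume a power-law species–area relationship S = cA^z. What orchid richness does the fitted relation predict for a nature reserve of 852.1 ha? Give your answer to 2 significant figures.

z = ln(14/7) / ln(25580/382.5) = 0.6931 / 4.2028 = 0.1649
c = 7 / 382.5^0.1649 = 7 / 2.666 = 2.625
S₃ = 2.625 × 852.1^0.1649 = 2.625 × 3.043 ≈ 7.989

8.0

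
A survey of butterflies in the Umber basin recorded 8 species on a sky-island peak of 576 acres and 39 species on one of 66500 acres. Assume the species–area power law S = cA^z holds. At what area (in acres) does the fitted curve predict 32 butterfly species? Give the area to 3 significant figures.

z = ln(39/8) / ln(66500/576) = 1.5841 / 4.7488 = 0.3336
c = 8 / 576^0.3336 = 8 / 8.333 = 0.96
A = (32/0.96)^(1/0.3336) ⇒ ln A = ln(33.33)/0.3336 = 10.5119
A = e^10.5119 ≈ 36751 acres

36800 acres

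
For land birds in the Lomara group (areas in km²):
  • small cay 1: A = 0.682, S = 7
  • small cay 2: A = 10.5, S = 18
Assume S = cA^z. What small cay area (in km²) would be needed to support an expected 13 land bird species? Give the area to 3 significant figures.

4.09 km²

z = ln(18/7) / ln(10.5/0.682) = 0.9445 / 2.7341 = 0.3454
c = 7 / 0.682^0.3454 = 7 / 0.8762 = 7.989
A = (13/7.989)^(1/0.3454) ⇒ ln A = ln(1.627)/0.3454 = 1.4093
A = e^1.4093 ≈ 4.093 km²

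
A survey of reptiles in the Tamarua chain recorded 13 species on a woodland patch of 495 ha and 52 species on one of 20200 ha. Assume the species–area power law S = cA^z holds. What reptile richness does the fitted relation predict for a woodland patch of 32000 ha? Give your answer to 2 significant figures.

z = ln(52/13) / ln(20200/495) = 1.3863 / 3.7089 = 0.3738
c = 13 / 495^0.3738 = 13 / 10.17 = 1.279
S₃ = 1.279 × 32000^0.3738 = 1.279 × 48.3 ≈ 61.76

62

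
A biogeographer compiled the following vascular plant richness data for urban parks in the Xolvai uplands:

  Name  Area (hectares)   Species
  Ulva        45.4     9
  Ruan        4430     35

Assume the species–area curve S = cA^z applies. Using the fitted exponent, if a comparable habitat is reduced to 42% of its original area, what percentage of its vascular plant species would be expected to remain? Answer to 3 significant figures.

77.3%

z = ln(35/9) / ln(4430/45.4) = 1.3581 / 4.5806 = 0.2965
S_new/S_old = (A_new/A_old)^z = 0.42^0.2965 = exp(0.2965 × -0.8675) = 0.7732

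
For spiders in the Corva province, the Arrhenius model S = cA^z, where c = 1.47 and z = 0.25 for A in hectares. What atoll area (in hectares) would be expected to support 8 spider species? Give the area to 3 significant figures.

877 hectares

8 = 1.47 × A^0.25  ⇒  A^0.25 = 8/1.47 = 5.442
ln A = ln(5.442) / 0.25 = 1.6942 / 0.25 = 6.7767
A = e^6.7767 ≈ 877.2 hectares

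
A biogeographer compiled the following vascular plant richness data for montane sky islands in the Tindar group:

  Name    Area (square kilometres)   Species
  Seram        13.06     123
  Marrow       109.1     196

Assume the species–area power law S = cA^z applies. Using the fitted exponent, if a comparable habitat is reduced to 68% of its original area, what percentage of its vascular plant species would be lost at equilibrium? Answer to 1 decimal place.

z = ln(196/123) / ln(109.1/13.06) = 0.4659 / 2.1227 = 0.2195
S_new/S_old = (A_new/A_old)^z = 0.68^0.2195 = exp(0.2195 × -0.3857) = 0.9188
Fraction lost = 1 − 0.9188 = 0.08117

8.1%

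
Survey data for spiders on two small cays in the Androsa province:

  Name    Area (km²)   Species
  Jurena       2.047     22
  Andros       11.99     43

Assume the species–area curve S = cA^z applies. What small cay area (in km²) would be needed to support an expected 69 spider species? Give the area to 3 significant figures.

41.7 km²

z = ln(43/22) / ln(11.99/2.047) = 0.6702 / 1.7677 = 0.3791
c = 22 / 2.047^0.3791 = 22 / 1.312 = 16.77
A = (69/16.77)^(1/0.3791) ⇒ ln A = ln(4.115)/0.3791 = 3.7315
A = e^3.7315 ≈ 41.74 km²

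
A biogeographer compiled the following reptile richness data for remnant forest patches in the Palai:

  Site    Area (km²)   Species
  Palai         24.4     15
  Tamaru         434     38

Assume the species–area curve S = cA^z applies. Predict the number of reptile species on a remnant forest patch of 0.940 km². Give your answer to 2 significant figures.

5.2

z = ln(38/15) / ln(434/24.4) = 0.9295 / 2.8785 = 0.3229
c = 15 / 24.4^0.3229 = 15 / 2.806 = 5.346
S₃ = 5.346 × 0.94^0.3229 = 5.346 × 0.9802 ≈ 5.241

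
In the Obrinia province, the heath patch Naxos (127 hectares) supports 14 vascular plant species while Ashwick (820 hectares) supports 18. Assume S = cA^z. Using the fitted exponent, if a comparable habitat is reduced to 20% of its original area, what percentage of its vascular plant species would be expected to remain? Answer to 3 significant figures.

80.5%

z = ln(18/14) / ln(820/127) = 0.2513 / 1.8651 = 0.1347
S_new/S_old = (A_new/A_old)^z = 0.2^0.1347 = exp(0.1347 × -1.6094) = 0.805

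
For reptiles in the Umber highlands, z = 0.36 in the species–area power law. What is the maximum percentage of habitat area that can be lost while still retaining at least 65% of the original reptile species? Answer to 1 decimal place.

Need (A_new/A_old)^0.36 = 0.65, so A_new/A_old = 0.65^(1/0.36) = 0.65^2.778
ln(A_new/A_old) = ln 0.65 / 0.36 = -0.4308 / 0.36 = -1.1966
A_new/A_old = e^-1.1966 ≈ 0.3022
Fraction that can be lost = 1 − 0.3022 = 0.6978

69.8%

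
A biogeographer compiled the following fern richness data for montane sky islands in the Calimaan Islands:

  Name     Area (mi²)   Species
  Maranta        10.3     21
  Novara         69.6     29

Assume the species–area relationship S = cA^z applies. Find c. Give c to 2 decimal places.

z = ln(S₂/S₁) / ln(A₂/A₁) = ln(29/21) / ln(69.6/10.3) = 0.3228 / 1.9106 = 0.1689
c = S₁ / A₁^z = 21 / 10.3^0.1689 = 21 / 1.483 = 14.16

14.16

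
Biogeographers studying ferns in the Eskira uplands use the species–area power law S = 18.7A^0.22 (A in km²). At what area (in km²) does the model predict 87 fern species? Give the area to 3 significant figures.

87 = 18.7 × A^0.22  ⇒  A^0.22 = 87/18.7 = 4.652
ln A = ln(4.652) / 0.22 = 1.5374 / 0.22 = 6.9881
A = e^6.9881 ≈ 1084 km²

1080 km²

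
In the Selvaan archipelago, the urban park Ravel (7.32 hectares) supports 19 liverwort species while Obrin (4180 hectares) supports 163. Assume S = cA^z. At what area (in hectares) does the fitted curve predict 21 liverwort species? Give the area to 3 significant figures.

9.84 hectares

z = ln(163/19) / ln(4180/7.32) = 2.1493 / 6.3475 = 0.3386
c = 19 / 7.32^0.3386 = 19 / 1.962 = 9.683
A = (21/9.683)^(1/0.3386) ⇒ ln A = ln(2.169)/0.3386 = 2.2862
A = e^2.2862 ≈ 9.837 hectares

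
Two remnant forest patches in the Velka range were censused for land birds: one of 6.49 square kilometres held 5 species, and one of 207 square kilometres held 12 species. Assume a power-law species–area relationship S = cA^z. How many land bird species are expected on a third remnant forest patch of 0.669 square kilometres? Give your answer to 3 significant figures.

2.81

z = ln(12/5) / ln(207/6.49) = 0.8755 / 3.4625 = 0.2528
c = 5 / 6.49^0.2528 = 5 / 1.605 = 3.116
S₃ = 3.116 × 0.669^0.2528 = 3.116 × 0.9034 ≈ 2.815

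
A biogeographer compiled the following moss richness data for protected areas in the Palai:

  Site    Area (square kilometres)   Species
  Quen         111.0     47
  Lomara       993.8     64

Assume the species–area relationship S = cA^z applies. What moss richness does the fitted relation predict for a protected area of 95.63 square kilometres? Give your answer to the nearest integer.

z = ln(64/47) / ln(993.8/111) = 0.3087 / 2.1920 = 0.1408
c = 47 / 111^0.1408 = 47 / 1.941 = 24.21
S₃ = 24.21 × 95.63^0.1408 = 24.21 × 1.901 ≈ 46.02

46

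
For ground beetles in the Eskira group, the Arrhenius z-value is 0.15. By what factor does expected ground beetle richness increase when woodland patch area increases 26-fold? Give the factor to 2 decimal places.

S₂/S₁ = (A₂/A₁)^z = 26^0.15
ln(S₂/S₁) = 0.15 × ln 26 = 0.15 × 3.2581 = 0.4887
S₂/S₁ = e^0.4887 ≈ 1.63

1.63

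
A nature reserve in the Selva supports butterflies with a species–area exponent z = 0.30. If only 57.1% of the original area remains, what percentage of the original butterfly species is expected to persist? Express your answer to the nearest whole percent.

S_new/S_old = (A_new/A_old)^z = 0.571^0.3
= exp(0.3 × ln 0.571) = exp(0.3 × -0.5604) = exp(-0.1681) ≈ 0.8453

85%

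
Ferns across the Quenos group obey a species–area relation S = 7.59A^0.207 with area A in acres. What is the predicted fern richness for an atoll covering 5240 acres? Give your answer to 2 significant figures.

S = 7.59 × 5240^0.207
ln S = ln 7.59 + 0.207 × ln 5240 = 2.0268 + 0.207 × 8.5641 = 3.7996
S = e^3.7996 ≈ 44.68

45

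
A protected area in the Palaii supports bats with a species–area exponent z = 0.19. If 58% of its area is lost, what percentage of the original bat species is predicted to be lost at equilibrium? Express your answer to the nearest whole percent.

15%

S_new/S_old = (A_new/A_old)^z = 0.42^0.19
= exp(0.19 × ln 0.42) = exp(0.19 × -0.8675) = exp(-0.1648) ≈ 0.848
Fraction lost = 1 − 0.848 = 0.152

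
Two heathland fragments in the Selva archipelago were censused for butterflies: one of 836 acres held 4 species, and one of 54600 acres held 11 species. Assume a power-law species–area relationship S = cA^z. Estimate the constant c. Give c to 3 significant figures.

0.785

z = ln(S₂/S₁) / ln(A₂/A₁) = ln(11/4) / ln(54600/836) = 1.0116 / 4.1792 = 0.2421
c = S₁ / A₁^z = 4 / 836^0.2421 = 4 / 5.097 = 0.7847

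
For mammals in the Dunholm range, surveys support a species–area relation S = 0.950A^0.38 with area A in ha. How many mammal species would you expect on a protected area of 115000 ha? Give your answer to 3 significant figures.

79.6

S = 0.95 × 115000^0.38 = 0.95 × 83.77 ≈ 79.58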